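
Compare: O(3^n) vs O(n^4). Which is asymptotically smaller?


quartic grows slower than exponential (base 3)
O(n^4) is asymptotically smaller; O(3^n) grows faster


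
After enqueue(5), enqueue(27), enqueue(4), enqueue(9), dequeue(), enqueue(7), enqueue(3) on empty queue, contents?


enqueue(5) -> [5]
enqueue(27) -> [5, 27]
enqueue(4) -> [5, 27, 4]
enqueue(9) -> [5, 27, 4, 9]
dequeue() returns 5 -> [27, 4, 9]
enqueue(7) -> [27, 4, 9, 7]
enqueue(3) -> [27, 4, 9, 7, 3]
Final queue (front to back): [27, 4, 9, 7, 3]


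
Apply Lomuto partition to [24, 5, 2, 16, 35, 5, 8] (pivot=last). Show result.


Elements <= 8 go left of pivot.
Result: [5, 2, 5, 8, 35, 24, 16], pivot at index 3


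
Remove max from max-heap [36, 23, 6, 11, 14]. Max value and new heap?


Max = 36
Replace root with last, heapify down
Resulting heap: [23, 14, 6, 11]


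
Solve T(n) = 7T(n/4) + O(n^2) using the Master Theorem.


a=7, b=4, c=2. log_4(7)=1.404 < c=2. Case 3: O(n^c) = O(n^2)
Complexity: O(n^2)


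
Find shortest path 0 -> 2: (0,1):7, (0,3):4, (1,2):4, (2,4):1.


Dijkstra from 0:
Distances: {0: 0, 1: 7, 2: 11, 3: 4, 4: 12}
Shortest distance to 2 = 11, path = [0, 1, 2]


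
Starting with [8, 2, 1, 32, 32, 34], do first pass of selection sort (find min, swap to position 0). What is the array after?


After one pass: [1, 2, 8, 32, 32, 34]


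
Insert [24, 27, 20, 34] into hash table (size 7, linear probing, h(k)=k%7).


Insertions: 24->slot 3; 27->slot 6; 20->slot 0; 34->slot 1
Table: [20, 34, None, 24, None, None, 27]


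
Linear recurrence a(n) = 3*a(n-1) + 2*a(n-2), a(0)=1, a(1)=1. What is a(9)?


Build bottom-up:
...a(7)=2753, a(8)=9805, a(9)=3*9805+2*2753=34921


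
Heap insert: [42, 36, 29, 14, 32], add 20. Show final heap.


Append 20: [42, 36, 29, 14, 32, 20]
Bubble up: no swaps needed
Result: [42, 36, 29, 14, 32, 20]


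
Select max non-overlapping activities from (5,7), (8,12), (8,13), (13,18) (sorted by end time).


Greedy: pick earliest-ending, then skip overlaps.
Selected (3 activities): [(5, 7), (8, 12), (13, 18)]


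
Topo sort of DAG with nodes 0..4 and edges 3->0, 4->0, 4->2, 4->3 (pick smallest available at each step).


Kahn's algorithm, process smallest node first
Order: [1, 4, 2, 3, 0]


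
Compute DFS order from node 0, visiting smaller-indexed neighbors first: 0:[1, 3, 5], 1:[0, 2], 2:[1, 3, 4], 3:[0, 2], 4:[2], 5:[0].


DFS stack-based: start with [0]
Visit order: [0, 1, 2, 3, 4, 5]


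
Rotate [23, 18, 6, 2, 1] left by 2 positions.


Left rotate by 2: [6, 2, 1, 23, 18]


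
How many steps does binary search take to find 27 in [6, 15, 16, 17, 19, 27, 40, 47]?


Search for 27:
[0,7] mid=3 arr[3]=17
[4,7] mid=5 arr[5]=27
Total: 2 comparisons


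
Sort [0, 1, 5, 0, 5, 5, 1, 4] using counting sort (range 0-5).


Count array: [2, 2, 0, 0, 1, 3]
Reconstruct: [0, 0, 1, 1, 4, 5, 5, 5]


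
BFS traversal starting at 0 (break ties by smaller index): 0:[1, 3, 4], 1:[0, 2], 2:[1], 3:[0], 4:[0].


BFS queue: start with [0]
Visit order: [0, 1, 3, 4, 2]


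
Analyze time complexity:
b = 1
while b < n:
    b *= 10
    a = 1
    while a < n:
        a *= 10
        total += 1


Per nesting level: O(log n) * O(log n) = O((log n)^2)
Complexity: O((log n)^2)


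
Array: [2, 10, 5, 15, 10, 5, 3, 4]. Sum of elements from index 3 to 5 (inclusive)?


Prefix sums: [0, 2, 12, 17, 32, 42, 47, 50, 54]
Sum[3..5] = prefix[6] - prefix[3] = 47 - 17 = 30


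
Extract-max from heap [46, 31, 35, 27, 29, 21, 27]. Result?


Max = 46
Replace root with last, heapify down
Resulting heap: [35, 31, 27, 27, 29, 21]


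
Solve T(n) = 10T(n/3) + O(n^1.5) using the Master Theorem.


a=10, b=3, c=1.5. log_3(10)=2.096 > c=1.5. Case 1: O(n^log_b(a)) = O(n^2.096)
Complexity: O(n^2.096)


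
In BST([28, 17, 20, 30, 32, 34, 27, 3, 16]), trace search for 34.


BST root = 28
Search for 34: compare at each node
Path: [28, 30, 32, 34]


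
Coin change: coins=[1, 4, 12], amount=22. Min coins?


dp[0]=0; dp[i]=1+min(dp[i-c] for c in coins)
...dp[17]=3, dp[18]=4, dp[19]=5, dp[20]=3, dp[21]=4, dp[22]=5
Minimum coins for 22 = 5


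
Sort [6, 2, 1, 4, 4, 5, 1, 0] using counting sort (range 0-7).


Count array: [1, 2, 1, 0, 2, 1, 1, 0]
Reconstruct: [0, 1, 1, 2, 4, 4, 5, 6]


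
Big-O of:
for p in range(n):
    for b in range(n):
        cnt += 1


Per nesting level: O(n) * O(n) = O(n^2)
Complexity: O(n^2)


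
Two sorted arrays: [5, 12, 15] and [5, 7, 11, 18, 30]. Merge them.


Compare heads, take smaller each step.
Merged: [5, 5, 7, 11, 12, 15, 18, 30]


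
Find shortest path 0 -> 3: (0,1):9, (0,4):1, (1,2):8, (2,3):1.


Dijkstra from 0:
Distances: {0: 0, 1: 9, 2: 17, 3: 18, 4: 1}
Shortest distance to 3 = 18, path = [0, 1, 2, 3]


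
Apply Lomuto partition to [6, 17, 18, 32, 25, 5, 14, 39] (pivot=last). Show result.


Elements <= 39 go left of pivot.
Result: [6, 17, 18, 32, 25, 5, 14, 39], pivot at index 7


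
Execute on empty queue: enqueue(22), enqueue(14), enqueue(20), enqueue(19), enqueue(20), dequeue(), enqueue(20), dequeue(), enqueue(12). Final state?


enqueue(22) -> [22]
enqueue(14) -> [22, 14]
enqueue(20) -> [22, 14, 20]
enqueue(19) -> [22, 14, 20, 19]
enqueue(20) -> [22, 14, 20, 19, 20]
dequeue() returns 22 -> [14, 20, 19, 20]
enqueue(20) -> [14, 20, 19, 20, 20]
dequeue() returns 14 -> [20, 19, 20, 20]
enqueue(12) -> [20, 19, 20, 20, 12]
Final queue (front to back): [20, 19, 20, 20, 12]


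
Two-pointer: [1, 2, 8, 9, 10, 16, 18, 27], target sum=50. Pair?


Two pointers: lo=0, hi=7
No pair sums to 50


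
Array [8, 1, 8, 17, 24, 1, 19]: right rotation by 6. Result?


Right rotate by 6: [1, 8, 17, 24, 1, 19, 8]


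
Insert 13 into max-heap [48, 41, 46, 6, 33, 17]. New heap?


Append 13: [48, 41, 46, 6, 33, 17, 13]
Bubble up: no swaps needed
Result: [48, 41, 46, 6, 33, 17, 13]


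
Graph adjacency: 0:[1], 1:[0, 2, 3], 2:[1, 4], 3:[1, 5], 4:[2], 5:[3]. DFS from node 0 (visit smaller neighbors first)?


DFS stack-based: start with [0]
Visit order: [0, 1, 2, 4, 3, 5]


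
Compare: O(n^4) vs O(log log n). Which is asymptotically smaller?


double-logarithmic grows slower than quartic
O(log log n) is asymptotically smaller; O(n^4) grows faster


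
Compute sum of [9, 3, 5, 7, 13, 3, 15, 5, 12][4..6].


Prefix sums: [0, 9, 12, 17, 24, 37, 40, 55, 60, 72]
Sum[4..6] = prefix[7] - prefix[4] = 55 - 24 = 31


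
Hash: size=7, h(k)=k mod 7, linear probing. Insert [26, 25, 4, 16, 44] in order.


Insertions: 26->slot 5; 25->slot 4; 4->slot 6; 16->slot 2; 44->slot 3
Table: [None, None, 16, 44, 25, 26, 4]


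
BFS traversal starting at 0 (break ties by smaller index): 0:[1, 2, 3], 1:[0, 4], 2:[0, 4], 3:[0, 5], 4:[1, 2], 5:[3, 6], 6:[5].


BFS queue: start with [0]
Visit order: [0, 1, 2, 3, 4, 5, 6]


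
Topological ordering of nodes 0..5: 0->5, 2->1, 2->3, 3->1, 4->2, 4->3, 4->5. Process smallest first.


Kahn's algorithm, process smallest node first
Order: [0, 4, 2, 3, 1, 5]


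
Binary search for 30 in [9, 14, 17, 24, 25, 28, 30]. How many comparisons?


Search for 30:
[0,6] mid=3 arr[3]=24
[4,6] mid=5 arr[5]=28
[6,6] mid=6 arr[6]=30
Total: 3 comparisons


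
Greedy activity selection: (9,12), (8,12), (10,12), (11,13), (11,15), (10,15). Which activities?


Greedy: pick earliest-ending, then skip overlaps.
Selected (1 activities): [(9, 12)]


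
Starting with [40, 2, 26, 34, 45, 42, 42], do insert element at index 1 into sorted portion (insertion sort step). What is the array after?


After one pass: [2, 40, 26, 34, 45, 42, 42]


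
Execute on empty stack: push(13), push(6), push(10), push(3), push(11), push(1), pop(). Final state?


push(13) -> [13]
push(6) -> [13, 6]
push(10) -> [13, 6, 10]
push(3) -> [13, 6, 10, 3]
push(11) -> [13, 6, 10, 3, 11]
push(1) -> [13, 6, 10, 3, 11, 1]
pop() returns 1 -> [13, 6, 10, 3, 11]
Final stack (bottom to top): [13, 6, 10, 3, 11]


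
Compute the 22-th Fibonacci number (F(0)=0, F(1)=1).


F(n)=F(n-1)+F(n-2)
...F(20)=6765, F(21)=10946, F(22)=17711


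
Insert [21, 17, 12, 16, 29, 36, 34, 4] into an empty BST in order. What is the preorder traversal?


Root = 21; build tree by BST insertion.
Preorder traversal: [21, 17, 12, 4, 16, 29, 36, 34]


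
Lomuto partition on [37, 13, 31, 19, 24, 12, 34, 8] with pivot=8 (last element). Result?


Elements <= 8 go left of pivot.
Result: [8, 13, 31, 19, 24, 12, 34, 37], pivot at index 0


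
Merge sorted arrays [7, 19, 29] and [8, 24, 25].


Compare heads, take smaller each step.
Merged: [7, 8, 19, 24, 25, 29]


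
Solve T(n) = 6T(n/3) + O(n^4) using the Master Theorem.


a=6, b=3, c=4. log_3(6)=1.631 < c=4. Case 3: O(n^c) = O(n^4)
Complexity: O(n^4)


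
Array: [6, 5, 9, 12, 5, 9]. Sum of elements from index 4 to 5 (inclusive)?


Prefix sums: [0, 6, 11, 20, 32, 37, 46]
Sum[4..5] = prefix[6] - prefix[4] = 46 - 32 = 14


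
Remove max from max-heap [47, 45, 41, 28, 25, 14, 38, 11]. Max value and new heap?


Max = 47
Replace root with last, heapify down
Resulting heap: [45, 28, 41, 11, 25, 14, 38]


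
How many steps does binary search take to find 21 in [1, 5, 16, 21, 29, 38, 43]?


Search for 21:
[0,6] mid=3 arr[3]=21
Total: 1 comparisons


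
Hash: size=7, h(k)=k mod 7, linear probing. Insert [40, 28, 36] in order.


Insertions: 40->slot 5; 28->slot 0; 36->slot 1
Table: [28, 36, None, None, None, 40, None]


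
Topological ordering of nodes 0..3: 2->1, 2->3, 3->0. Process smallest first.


Kahn's algorithm, process smallest node first
Order: [2, 1, 3, 0]


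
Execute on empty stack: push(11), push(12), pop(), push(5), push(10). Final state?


push(11) -> [11]
push(12) -> [11, 12]
pop() returns 12 -> [11]
push(5) -> [11, 5]
push(10) -> [11, 5, 10]
Final stack (bottom to top): [11, 5, 10]


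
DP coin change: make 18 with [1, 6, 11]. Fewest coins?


dp[0]=0; dp[i]=1+min(dp[i-c] for c in coins)
...dp[13]=3, dp[14]=4, dp[15]=5, dp[16]=6, dp[17]=2, dp[18]=3
Minimum coins for 18 = 3


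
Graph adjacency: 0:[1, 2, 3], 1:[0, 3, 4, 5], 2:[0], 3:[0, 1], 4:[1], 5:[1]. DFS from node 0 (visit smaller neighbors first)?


DFS stack-based: start with [0]
Visit order: [0, 1, 3, 4, 5, 2]


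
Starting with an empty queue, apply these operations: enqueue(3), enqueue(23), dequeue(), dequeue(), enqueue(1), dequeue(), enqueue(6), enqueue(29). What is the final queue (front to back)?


enqueue(3) -> [3]
enqueue(23) -> [3, 23]
dequeue() returns 3 -> [23]
dequeue() returns 23 -> []
enqueue(1) -> [1]
dequeue() returns 1 -> []
enqueue(6) -> [6]
enqueue(29) -> [6, 29]
Final queue (front to back): [6, 29]


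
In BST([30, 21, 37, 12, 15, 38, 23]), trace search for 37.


BST root = 30
Search for 37: compare at each node
Path: [30, 37]


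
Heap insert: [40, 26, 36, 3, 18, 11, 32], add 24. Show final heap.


Append 24: [40, 26, 36, 3, 18, 11, 32, 24]
Bubble up: swap idx 7(24) with idx 3(3)
Result: [40, 26, 36, 24, 18, 11, 32, 3]


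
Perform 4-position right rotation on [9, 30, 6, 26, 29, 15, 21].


Right rotate by 4: [26, 29, 15, 21, 9, 30, 6]


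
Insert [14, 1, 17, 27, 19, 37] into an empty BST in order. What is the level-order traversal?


Root = 14; build tree by BST insertion.
Level-Order traversal: [14, 1, 17, 27, 19, 37]


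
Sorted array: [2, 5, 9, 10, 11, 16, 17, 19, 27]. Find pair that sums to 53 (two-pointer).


Two pointers: lo=0, hi=8
No pair sums to 53


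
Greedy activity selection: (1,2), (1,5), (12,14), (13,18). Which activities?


Greedy: pick earliest-ending, then skip overlaps.
Selected (2 activities): [(1, 2), (12, 14)]


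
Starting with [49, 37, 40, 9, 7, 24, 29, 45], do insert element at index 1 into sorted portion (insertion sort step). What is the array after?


After one pass: [37, 49, 40, 9, 7, 24, 29, 45]


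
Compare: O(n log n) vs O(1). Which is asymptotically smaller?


constant grows slower than linearithmic
O(1) is asymptotically smaller; O(n log n) grows faster


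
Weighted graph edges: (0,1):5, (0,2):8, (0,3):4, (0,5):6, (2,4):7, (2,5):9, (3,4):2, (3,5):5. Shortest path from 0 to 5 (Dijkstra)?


Dijkstra from 0:
Distances: {0: 0, 1: 5, 2: 8, 3: 4, 4: 6, 5: 6}
Shortest distance to 5 = 6, path = [0, 5]


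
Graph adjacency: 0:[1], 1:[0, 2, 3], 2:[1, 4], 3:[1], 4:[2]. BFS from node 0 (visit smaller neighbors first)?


BFS queue: start with [0]
Visit order: [0, 1, 2, 3, 4]


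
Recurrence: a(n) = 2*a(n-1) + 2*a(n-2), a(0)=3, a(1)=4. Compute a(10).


Build bottom-up:
...a(8)=5552, a(9)=15168, a(10)=2*15168+2*5552=41440


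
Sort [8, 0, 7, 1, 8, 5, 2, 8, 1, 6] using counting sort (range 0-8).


Count array: [1, 2, 1, 0, 0, 1, 1, 1, 3]
Reconstruct: [0, 1, 1, 2, 5, 6, 7, 8, 8, 8]


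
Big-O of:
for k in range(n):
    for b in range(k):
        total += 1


Per nesting level: O(n) * O(n) [triangular over k] = O(n^2)
Complexity: O(n^2)


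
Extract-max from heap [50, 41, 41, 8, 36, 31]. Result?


Max = 50
Replace root with last, heapify down
Resulting heap: [41, 36, 41, 8, 31]


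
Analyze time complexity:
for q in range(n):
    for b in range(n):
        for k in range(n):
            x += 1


Per nesting level: O(n) * O(n) * O(n) = O(n^3)
Complexity: O(n^3)


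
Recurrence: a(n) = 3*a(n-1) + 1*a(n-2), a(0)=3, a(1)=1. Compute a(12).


Build bottom-up:
...a(10)=81747, a(11)=269992, a(12)=3*269992+1*81747=891723


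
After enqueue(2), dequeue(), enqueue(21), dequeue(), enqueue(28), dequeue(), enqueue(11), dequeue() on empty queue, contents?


enqueue(2) -> [2]
dequeue() returns 2 -> []
enqueue(21) -> [21]
dequeue() returns 21 -> []
enqueue(28) -> [28]
dequeue() returns 28 -> []
enqueue(11) -> [11]
dequeue() returns 11 -> []
Final queue (front to back): []


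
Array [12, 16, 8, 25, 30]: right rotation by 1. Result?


Right rotate by 1: [30, 12, 16, 8, 25]


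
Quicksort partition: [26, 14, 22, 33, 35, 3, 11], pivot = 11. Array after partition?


Elements <= 11 go left of pivot.
Result: [3, 11, 22, 33, 35, 26, 14], pivot at index 1


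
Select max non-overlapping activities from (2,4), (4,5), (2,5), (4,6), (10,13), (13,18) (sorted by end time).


Greedy: pick earliest-ending, then skip overlaps.
Selected (4 activities): [(2, 4), (4, 5), (10, 13), (13, 18)]


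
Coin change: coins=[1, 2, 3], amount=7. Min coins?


dp[0]=0; dp[i]=1+min(dp[i-c] for c in coins)
...dp[2]=1, dp[3]=1, dp[4]=2, dp[5]=2, dp[6]=2, dp[7]=3
Minimum coins for 7 = 3


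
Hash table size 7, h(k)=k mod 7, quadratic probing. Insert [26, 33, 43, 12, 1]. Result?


Insertions: 26->slot 5; 33->slot 6; 43->slot 1; 12->slot 2; 1->slot 3
Table: [None, 43, 12, 1, None, 26, 33]


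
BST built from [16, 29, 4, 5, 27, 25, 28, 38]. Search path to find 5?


BST root = 16
Search for 5: compare at each node
Path: [16, 4, 5]


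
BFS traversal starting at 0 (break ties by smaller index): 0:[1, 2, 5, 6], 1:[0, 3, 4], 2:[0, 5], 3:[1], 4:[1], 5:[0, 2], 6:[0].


BFS queue: start with [0]
Visit order: [0, 1, 2, 5, 6, 3, 4]


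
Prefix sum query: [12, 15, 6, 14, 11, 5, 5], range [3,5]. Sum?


Prefix sums: [0, 12, 27, 33, 47, 58, 63, 68]
Sum[3..5] = prefix[6] - prefix[3] = 63 - 33 = 30


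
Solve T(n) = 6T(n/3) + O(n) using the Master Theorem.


a=6, b=3, c=1. log_3(6)=1.631 > c=1. Case 1: O(n^log_b(a)) = O(n^1.631)
Complexity: O(n^1.631)


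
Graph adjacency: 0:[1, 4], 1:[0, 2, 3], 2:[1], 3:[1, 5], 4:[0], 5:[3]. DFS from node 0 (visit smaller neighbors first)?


DFS stack-based: start with [0]
Visit order: [0, 1, 2, 3, 5, 4]


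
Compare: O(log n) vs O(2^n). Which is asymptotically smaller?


logarithmic grows slower than exponential
O(log n) is asymptotically smaller; O(2^n) grows faster


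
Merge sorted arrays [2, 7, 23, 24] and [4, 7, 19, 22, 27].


Compare heads, take smaller each step.
Merged: [2, 4, 7, 7, 19, 22, 23, 24, 27]


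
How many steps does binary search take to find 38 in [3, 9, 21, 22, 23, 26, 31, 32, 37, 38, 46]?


Search for 38:
[0,10] mid=5 arr[5]=26
[6,10] mid=8 arr[8]=37
[9,10] mid=9 arr[9]=38
Total: 3 comparisons


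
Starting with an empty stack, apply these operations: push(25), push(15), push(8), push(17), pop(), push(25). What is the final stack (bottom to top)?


push(25) -> [25]
push(15) -> [25, 15]
push(8) -> [25, 15, 8]
push(17) -> [25, 15, 8, 17]
pop() returns 17 -> [25, 15, 8]
push(25) -> [25, 15, 8, 25]
Final stack (bottom to top): [25, 15, 8, 25]


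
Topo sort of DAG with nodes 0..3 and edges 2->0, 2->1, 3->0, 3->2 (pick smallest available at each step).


Kahn's algorithm, process smallest node first
Order: [3, 2, 0, 1]


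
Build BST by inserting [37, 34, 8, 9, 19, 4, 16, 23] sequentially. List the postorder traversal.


Root = 37; build tree by BST insertion.
Postorder traversal: [4, 16, 23, 19, 9, 8, 34, 37]


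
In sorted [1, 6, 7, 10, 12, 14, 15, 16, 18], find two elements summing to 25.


Two pointers: lo=0, hi=8
Found pair: (7, 18) summing to 25


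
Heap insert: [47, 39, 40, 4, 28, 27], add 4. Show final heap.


Append 4: [47, 39, 40, 4, 28, 27, 4]
Bubble up: no swaps needed
Result: [47, 39, 40, 4, 28, 27, 4]


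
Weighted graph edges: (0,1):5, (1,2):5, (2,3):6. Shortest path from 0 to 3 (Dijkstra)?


Dijkstra from 0:
Distances: {0: 0, 1: 5, 2: 10, 3: 16}
Shortest distance to 3 = 16, path = [0, 1, 2, 3]


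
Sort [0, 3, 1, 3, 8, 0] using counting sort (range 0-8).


Count array: [2, 1, 0, 2, 0, 0, 0, 0, 1]
Reconstruct: [0, 0, 1, 3, 3, 8]


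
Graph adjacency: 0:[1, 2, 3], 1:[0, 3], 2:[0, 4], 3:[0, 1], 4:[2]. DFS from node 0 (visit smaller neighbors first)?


DFS stack-based: start with [0]
Visit order: [0, 1, 3, 2, 4]


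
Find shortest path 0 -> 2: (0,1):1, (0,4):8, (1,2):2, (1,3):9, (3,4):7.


Dijkstra from 0:
Distances: {0: 0, 1: 1, 2: 3, 3: 10, 4: 8}
Shortest distance to 2 = 3, path = [0, 1, 2]


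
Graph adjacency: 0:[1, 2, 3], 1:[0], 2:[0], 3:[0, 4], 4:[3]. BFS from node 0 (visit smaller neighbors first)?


BFS queue: start with [0]
Visit order: [0, 1, 2, 3, 4]


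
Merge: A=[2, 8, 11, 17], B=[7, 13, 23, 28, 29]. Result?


Compare heads, take smaller each step.
Merged: [2, 7, 8, 11, 13, 17, 23, 28, 29]


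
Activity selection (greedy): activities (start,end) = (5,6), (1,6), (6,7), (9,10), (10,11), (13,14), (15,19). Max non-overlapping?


Greedy: pick earliest-ending, then skip overlaps.
Selected (6 activities): [(5, 6), (6, 7), (9, 10), (10, 11), (13, 14), (15, 19)]


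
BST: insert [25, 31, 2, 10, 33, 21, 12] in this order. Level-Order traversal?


Root = 25; build tree by BST insertion.
Level-Order traversal: [25, 2, 31, 10, 33, 21, 12]


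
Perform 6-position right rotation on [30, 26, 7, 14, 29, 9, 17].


Right rotate by 6: [26, 7, 14, 29, 9, 17, 30]


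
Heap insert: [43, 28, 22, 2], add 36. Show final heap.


Append 36: [43, 28, 22, 2, 36]
Bubble up: swap idx 4(36) with idx 1(28)
Result: [43, 36, 22, 2, 28]


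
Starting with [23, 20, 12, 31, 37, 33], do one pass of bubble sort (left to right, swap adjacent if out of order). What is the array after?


After one pass: [20, 12, 23, 31, 33, 37]


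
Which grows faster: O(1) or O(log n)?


constant grows slower than logarithmic
O(1) is asymptotically smaller; O(log n) grows faster


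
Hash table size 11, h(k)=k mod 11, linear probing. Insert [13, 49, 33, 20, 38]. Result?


Insertions: 13->slot 2; 49->slot 5; 33->slot 0; 20->slot 9; 38->slot 6
Table: [33, None, 13, None, None, 49, 38, None, None, 20, None]


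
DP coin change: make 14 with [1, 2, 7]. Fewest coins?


dp[0]=0; dp[i]=1+min(dp[i-c] for c in coins)
...dp[9]=2, dp[10]=3, dp[11]=3, dp[12]=4, dp[13]=4, dp[14]=2
Minimum coins for 14 = 2


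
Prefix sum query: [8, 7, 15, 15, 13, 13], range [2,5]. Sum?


Prefix sums: [0, 8, 15, 30, 45, 58, 71]
Sum[2..5] = prefix[6] - prefix[2] = 71 - 15 = 56


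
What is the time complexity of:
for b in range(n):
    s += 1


Per nesting level: O(n) = O(n)
Complexity: O(n)


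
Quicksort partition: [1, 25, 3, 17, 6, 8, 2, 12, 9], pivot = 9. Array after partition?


Elements <= 9 go left of pivot.
Result: [1, 3, 6, 8, 2, 9, 25, 12, 17], pivot at index 5


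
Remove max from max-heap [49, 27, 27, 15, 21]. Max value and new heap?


Max = 49
Replace root with last, heapify down
Resulting heap: [27, 21, 27, 15]


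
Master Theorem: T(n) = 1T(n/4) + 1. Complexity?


a=1, b=4, c=0. log_4(1)=0 = c=0. Case 2: O(n^c log n) = O(log n)
Complexity: O(log n)


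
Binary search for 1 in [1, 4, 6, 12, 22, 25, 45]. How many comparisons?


Search for 1:
[0,6] mid=3 arr[3]=12
[0,2] mid=1 arr[1]=4
[0,0] mid=0 arr[0]=1
Total: 3 comparisons


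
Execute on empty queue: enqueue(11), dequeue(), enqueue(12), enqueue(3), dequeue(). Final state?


enqueue(11) -> [11]
dequeue() returns 11 -> []
enqueue(12) -> [12]
enqueue(3) -> [12, 3]
dequeue() returns 12 -> [3]
Final queue (front to back): [3]


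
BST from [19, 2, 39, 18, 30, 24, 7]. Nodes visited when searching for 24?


BST root = 19
Search for 24: compare at each node
Path: [19, 39, 30, 24]


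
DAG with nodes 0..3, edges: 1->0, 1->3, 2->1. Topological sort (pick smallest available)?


Kahn's algorithm, process smallest node first
Order: [2, 1, 0, 3]


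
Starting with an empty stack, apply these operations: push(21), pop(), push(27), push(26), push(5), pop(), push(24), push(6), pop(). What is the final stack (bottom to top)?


push(21) -> [21]
pop() returns 21 -> []
push(27) -> [27]
push(26) -> [27, 26]
push(5) -> [27, 26, 5]
pop() returns 5 -> [27, 26]
push(24) -> [27, 26, 24]
push(6) -> [27, 26, 24, 6]
pop() returns 6 -> [27, 26, 24]
Final stack (bottom to top): [27, 26, 24]


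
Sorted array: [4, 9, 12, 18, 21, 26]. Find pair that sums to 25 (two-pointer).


Two pointers: lo=0, hi=5
Found pair: (4, 21) summing to 25


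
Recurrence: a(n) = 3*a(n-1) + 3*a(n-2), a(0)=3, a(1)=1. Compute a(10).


Build bottom-up:
...a(8)=31428, a(9)=119151, a(10)=3*119151+3*31428=451737


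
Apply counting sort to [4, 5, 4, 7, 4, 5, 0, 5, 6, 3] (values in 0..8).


Count array: [1, 0, 0, 1, 3, 3, 1, 1, 0]
Reconstruct: [0, 3, 4, 4, 4, 5, 5, 5, 6, 7]


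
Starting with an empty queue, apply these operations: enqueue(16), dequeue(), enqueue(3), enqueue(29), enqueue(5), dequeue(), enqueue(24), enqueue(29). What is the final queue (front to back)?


enqueue(16) -> [16]
dequeue() returns 16 -> []
enqueue(3) -> [3]
enqueue(29) -> [3, 29]
enqueue(5) -> [3, 29, 5]
dequeue() returns 3 -> [29, 5]
enqueue(24) -> [29, 5, 24]
enqueue(29) -> [29, 5, 24, 29]
Final queue (front to back): [29, 5, 24, 29]


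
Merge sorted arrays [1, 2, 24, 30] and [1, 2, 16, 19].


Compare heads, take smaller each step.
Merged: [1, 1, 2, 2, 16, 19, 24, 30]


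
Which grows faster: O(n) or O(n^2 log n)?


linear grows slower than n^2 log n
O(n) is asymptotically smaller; O(n^2 log n) grows faster


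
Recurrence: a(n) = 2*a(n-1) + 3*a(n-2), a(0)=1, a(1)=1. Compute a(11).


Build bottom-up:
...a(9)=9841, a(10)=29525, a(11)=2*29525+3*9841=88573


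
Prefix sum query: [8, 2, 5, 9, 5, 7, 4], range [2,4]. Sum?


Prefix sums: [0, 8, 10, 15, 24, 29, 36, 40]
Sum[2..4] = prefix[5] - prefix[2] = 29 - 10 = 19


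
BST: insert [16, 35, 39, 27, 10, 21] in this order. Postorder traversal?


Root = 16; build tree by BST insertion.
Postorder traversal: [10, 21, 27, 39, 35, 16]


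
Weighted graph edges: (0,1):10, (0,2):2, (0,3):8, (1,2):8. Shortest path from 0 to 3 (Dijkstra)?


Dijkstra from 0:
Distances: {0: 0, 1: 10, 2: 2, 3: 8}
Shortest distance to 3 = 8, path = [0, 3]


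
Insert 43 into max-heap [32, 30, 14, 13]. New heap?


Append 43: [32, 30, 14, 13, 43]
Bubble up: swap idx 4(43) with idx 1(30); swap idx 1(43) with idx 0(32)
Result: [43, 32, 14, 13, 30]


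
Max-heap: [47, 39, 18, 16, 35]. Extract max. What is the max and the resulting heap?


Max = 47
Replace root with last, heapify down
Resulting heap: [39, 35, 18, 16]


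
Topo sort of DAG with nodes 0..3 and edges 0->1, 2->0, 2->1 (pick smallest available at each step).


Kahn's algorithm, process smallest node first
Order: [2, 0, 1, 3]


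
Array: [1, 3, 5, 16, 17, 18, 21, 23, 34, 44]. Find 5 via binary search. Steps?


Search for 5:
[0,9] mid=4 arr[4]=17
[0,3] mid=1 arr[1]=3
[2,3] mid=2 arr[2]=5
Total: 3 comparisons


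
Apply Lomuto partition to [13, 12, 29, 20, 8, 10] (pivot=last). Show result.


Elements <= 10 go left of pivot.
Result: [8, 10, 29, 20, 13, 12], pivot at index 1


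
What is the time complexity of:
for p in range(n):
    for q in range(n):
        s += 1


Per nesting level: O(n) * O(n) = O(n^2)
Complexity: O(n^2)


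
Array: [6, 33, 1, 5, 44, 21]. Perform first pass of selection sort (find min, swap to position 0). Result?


After one pass: [1, 33, 6, 5, 44, 21]


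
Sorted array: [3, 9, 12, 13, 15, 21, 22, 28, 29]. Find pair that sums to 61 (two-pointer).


Two pointers: lo=0, hi=8
No pair sums to 61


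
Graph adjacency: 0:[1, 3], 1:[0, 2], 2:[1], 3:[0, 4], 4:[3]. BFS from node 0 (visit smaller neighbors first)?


BFS queue: start with [0]
Visit order: [0, 1, 3, 2, 4]


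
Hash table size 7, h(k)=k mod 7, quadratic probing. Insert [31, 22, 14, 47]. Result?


Insertions: 31->slot 3; 22->slot 1; 14->slot 0; 47->slot 5
Table: [14, 22, None, 31, None, 47, None]


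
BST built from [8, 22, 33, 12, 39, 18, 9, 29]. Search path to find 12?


BST root = 8
Search for 12: compare at each node
Path: [8, 22, 12]


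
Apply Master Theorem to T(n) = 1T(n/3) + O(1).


a=1, b=3, c=0. log_3(1)=0 = c=0. Case 2: O(n^c log n) = O(log n)
Complexity: O(log n)


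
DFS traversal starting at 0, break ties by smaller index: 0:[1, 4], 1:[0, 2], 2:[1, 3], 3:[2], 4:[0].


DFS stack-based: start with [0]
Visit order: [0, 1, 2, 3, 4]


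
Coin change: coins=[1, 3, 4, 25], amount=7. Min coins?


dp[0]=0; dp[i]=1+min(dp[i-c] for c in coins)
...dp[2]=2, dp[3]=1, dp[4]=1, dp[5]=2, dp[6]=2, dp[7]=2
Minimum coins for 7 = 2


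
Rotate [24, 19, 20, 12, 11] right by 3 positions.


Right rotate by 3: [20, 12, 11, 24, 19]


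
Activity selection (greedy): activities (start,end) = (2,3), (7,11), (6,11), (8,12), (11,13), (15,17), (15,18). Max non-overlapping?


Greedy: pick earliest-ending, then skip overlaps.
Selected (4 activities): [(2, 3), (7, 11), (11, 13), (15, 17)]


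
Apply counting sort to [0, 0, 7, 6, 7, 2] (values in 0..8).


Count array: [2, 0, 1, 0, 0, 0, 1, 2, 0]
Reconstruct: [0, 0, 2, 6, 7, 7]


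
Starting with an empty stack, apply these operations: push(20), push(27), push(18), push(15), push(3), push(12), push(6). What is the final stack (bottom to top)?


push(20) -> [20]
push(27) -> [20, 27]
push(18) -> [20, 27, 18]
push(15) -> [20, 27, 18, 15]
push(3) -> [20, 27, 18, 15, 3]
push(12) -> [20, 27, 18, 15, 3, 12]
push(6) -> [20, 27, 18, 15, 3, 12, 6]
Final stack (bottom to top): [20, 27, 18, 15, 3, 12, 6]


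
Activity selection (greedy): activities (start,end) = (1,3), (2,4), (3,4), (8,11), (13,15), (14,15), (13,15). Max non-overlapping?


Greedy: pick earliest-ending, then skip overlaps.
Selected (4 activities): [(1, 3), (3, 4), (8, 11), (13, 15)]


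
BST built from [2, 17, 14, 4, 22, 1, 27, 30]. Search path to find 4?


BST root = 2
Search for 4: compare at each node
Path: [2, 17, 14, 4]


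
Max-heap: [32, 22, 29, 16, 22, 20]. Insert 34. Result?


Append 34: [32, 22, 29, 16, 22, 20, 34]
Bubble up: swap idx 6(34) with idx 2(29); swap idx 2(34) with idx 0(32)
Result: [34, 22, 32, 16, 22, 20, 29]


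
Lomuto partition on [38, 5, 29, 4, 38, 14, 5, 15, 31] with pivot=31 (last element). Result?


Elements <= 31 go left of pivot.
Result: [5, 29, 4, 14, 5, 15, 31, 38, 38], pivot at index 6


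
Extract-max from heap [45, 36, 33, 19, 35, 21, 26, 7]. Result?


Max = 45
Replace root with last, heapify down
Resulting heap: [36, 35, 33, 19, 7, 21, 26]


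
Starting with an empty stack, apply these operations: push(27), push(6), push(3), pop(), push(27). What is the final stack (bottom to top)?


push(27) -> [27]
push(6) -> [27, 6]
push(3) -> [27, 6, 3]
pop() returns 3 -> [27, 6]
push(27) -> [27, 6, 27]
Final stack (bottom to top): [27, 6, 27]


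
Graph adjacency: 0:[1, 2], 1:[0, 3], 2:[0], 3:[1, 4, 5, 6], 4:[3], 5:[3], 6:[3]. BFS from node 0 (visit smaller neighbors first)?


BFS queue: start with [0]
Visit order: [0, 1, 2, 3, 4, 5, 6]


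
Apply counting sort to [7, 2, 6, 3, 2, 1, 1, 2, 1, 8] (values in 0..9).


Count array: [0, 3, 3, 1, 0, 0, 1, 1, 1, 0]
Reconstruct: [1, 1, 1, 2, 2, 2, 3, 6, 7, 8]


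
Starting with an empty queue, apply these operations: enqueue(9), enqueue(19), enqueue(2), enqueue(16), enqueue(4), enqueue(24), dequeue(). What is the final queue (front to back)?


enqueue(9) -> [9]
enqueue(19) -> [9, 19]
enqueue(2) -> [9, 19, 2]
enqueue(16) -> [9, 19, 2, 16]
enqueue(4) -> [9, 19, 2, 16, 4]
enqueue(24) -> [9, 19, 2, 16, 4, 24]
dequeue() returns 9 -> [19, 2, 16, 4, 24]
Final queue (front to back): [19, 2, 16, 4, 24]


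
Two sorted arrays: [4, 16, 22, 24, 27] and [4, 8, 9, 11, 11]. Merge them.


Compare heads, take smaller each step.
Merged: [4, 4, 8, 9, 11, 11, 16, 22, 24, 27]


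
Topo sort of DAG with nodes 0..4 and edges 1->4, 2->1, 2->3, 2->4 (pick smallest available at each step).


Kahn's algorithm, process smallest node first
Order: [0, 2, 1, 3, 4]


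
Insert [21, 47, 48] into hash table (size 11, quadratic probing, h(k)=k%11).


Insertions: 21->slot 10; 47->slot 3; 48->slot 4
Table: [None, None, None, 47, 48, None, None, None, None, None, 21]


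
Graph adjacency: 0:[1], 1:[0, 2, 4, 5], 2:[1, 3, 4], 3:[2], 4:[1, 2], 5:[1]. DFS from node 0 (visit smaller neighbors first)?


DFS stack-based: start with [0]
Visit order: [0, 1, 2, 3, 4, 5]


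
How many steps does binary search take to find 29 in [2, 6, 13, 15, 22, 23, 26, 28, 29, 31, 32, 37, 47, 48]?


Search for 29:
[0,13] mid=6 arr[6]=26
[7,13] mid=10 arr[10]=32
[7,9] mid=8 arr[8]=29
Total: 3 comparisons


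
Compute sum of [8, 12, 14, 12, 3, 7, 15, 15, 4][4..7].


Prefix sums: [0, 8, 20, 34, 46, 49, 56, 71, 86, 90]
Sum[4..7] = prefix[8] - prefix[4] = 86 - 46 = 40


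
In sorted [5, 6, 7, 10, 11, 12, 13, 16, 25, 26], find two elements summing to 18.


Two pointers: lo=0, hi=9
Found pair: (5, 13) summing to 18


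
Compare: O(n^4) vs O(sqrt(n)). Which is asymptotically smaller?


sublinear grows slower than quartic
O(sqrt(n)) is asymptotically smaller; O(n^4) grows faster


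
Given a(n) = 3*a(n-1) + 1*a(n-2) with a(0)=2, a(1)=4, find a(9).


Build bottom-up:
...a(7)=5476, a(8)=18086, a(9)=3*18086+1*5476=59734


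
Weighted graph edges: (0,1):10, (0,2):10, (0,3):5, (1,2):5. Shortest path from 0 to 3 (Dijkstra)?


Dijkstra from 0:
Distances: {0: 0, 1: 10, 2: 10, 3: 5}
Shortest distance to 3 = 5, path = [0, 3]


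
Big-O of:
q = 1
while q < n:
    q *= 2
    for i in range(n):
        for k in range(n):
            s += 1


Per nesting level: O(log n) * O(n) * O(n) = O(n^2 log n)
Complexity: O(n^2 log n)


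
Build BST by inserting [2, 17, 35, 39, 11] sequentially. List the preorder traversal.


Root = 2; build tree by BST insertion.
Preorder traversal: [2, 17, 11, 35, 39]


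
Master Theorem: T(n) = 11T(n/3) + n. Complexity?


a=11, b=3, c=1. log_3(11)=2.183 > c=1. Case 1: O(n^log_b(a)) = O(n^2.183)
Complexity: O(n^2.183)


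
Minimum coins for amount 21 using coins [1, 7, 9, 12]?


dp[0]=0; dp[i]=1+min(dp[i-c] for c in coins)
...dp[16]=2, dp[17]=3, dp[18]=2, dp[19]=2, dp[20]=3, dp[21]=2
Minimum coins for 21 = 2


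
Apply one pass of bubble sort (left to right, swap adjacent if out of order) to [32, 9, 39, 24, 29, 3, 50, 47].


After one pass: [9, 32, 24, 29, 3, 39, 47, 50]


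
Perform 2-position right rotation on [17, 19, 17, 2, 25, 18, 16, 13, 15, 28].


Right rotate by 2: [15, 28, 17, 19, 17, 2, 25, 18, 16, 13]


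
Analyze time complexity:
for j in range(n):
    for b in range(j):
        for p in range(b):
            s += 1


Per nesting level: O(n) * O(n) [triangular over j] * O(n) [triangular over b] = O(n^3)
Complexity: O(n^3)


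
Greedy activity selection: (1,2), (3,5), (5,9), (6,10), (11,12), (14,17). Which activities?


Greedy: pick earliest-ending, then skip overlaps.
Selected (5 activities): [(1, 2), (3, 5), (5, 9), (11, 12), (14, 17)]


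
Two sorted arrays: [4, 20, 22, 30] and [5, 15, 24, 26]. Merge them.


Compare heads, take smaller each step.
Merged: [4, 5, 15, 20, 22, 24, 26, 30]


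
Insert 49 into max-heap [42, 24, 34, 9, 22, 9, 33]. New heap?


Append 49: [42, 24, 34, 9, 22, 9, 33, 49]
Bubble up: swap idx 7(49) with idx 3(9); swap idx 3(49) with idx 1(24); swap idx 1(49) with idx 0(42)
Result: [49, 42, 34, 24, 22, 9, 33, 9]


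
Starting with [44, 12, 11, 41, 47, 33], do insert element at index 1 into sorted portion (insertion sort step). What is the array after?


After one pass: [12, 44, 11, 41, 47, 33]


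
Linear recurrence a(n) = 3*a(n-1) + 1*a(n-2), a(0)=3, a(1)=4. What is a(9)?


Build bottom-up:
...a(7)=5836, a(8)=19275, a(9)=3*19275+1*5836=63661


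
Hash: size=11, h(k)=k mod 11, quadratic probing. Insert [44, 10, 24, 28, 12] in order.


Insertions: 44->slot 0; 10->slot 10; 24->slot 2; 28->slot 6; 12->slot 1
Table: [44, 12, 24, None, None, None, 28, None, None, None, 10]


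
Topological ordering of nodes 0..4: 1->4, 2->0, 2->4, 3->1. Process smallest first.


Kahn's algorithm, process smallest node first
Order: [2, 0, 3, 1, 4]


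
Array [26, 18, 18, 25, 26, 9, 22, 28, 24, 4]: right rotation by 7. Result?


Right rotate by 7: [25, 26, 9, 22, 28, 24, 4, 26, 18, 18]


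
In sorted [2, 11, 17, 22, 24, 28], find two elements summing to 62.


Two pointers: lo=0, hi=5
No pair sums to 62


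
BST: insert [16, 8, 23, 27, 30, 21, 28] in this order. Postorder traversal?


Root = 16; build tree by BST insertion.
Postorder traversal: [8, 21, 28, 30, 27, 23, 16]


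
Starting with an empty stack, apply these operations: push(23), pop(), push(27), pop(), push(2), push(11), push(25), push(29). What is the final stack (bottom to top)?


push(23) -> [23]
pop() returns 23 -> []
push(27) -> [27]
pop() returns 27 -> []
push(2) -> [2]
push(11) -> [2, 11]
push(25) -> [2, 11, 25]
push(29) -> [2, 11, 25, 29]
Final stack (bottom to top): [2, 11, 25, 29]


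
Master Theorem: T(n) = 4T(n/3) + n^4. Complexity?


a=4, b=3, c=4. log_3(4)=1.262 < c=4. Case 3: O(n^c) = O(n^4)
Complexity: O(n^4)


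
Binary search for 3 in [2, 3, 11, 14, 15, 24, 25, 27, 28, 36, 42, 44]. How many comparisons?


Search for 3:
[0,11] mid=5 arr[5]=24
[0,4] mid=2 arr[2]=11
[0,1] mid=0 arr[0]=2
[1,1] mid=1 arr[1]=3
Total: 4 comparisons


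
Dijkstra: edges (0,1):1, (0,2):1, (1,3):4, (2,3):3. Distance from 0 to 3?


Dijkstra from 0:
Distances: {0: 0, 1: 1, 2: 1, 3: 4}
Shortest distance to 3 = 4, path = [0, 2, 3]


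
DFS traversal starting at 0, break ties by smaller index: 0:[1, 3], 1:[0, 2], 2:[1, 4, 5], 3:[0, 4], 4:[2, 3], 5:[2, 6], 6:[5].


DFS stack-based: start with [0]
Visit order: [0, 1, 2, 4, 3, 5, 6]


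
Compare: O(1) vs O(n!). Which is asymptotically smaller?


constant grows slower than factorial
O(1) is asymptotically smaller; O(n!) grows faster


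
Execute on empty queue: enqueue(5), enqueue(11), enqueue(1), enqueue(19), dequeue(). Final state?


enqueue(5) -> [5]
enqueue(11) -> [5, 11]
enqueue(1) -> [5, 11, 1]
enqueue(19) -> [5, 11, 1, 19]
dequeue() returns 5 -> [11, 1, 19]
Final queue (front to back): [11, 1, 19]


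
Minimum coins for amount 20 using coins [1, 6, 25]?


dp[0]=0; dp[i]=1+min(dp[i-c] for c in coins)
...dp[15]=5, dp[16]=6, dp[17]=7, dp[18]=3, dp[19]=4, dp[20]=5
Minimum coins for 20 = 5


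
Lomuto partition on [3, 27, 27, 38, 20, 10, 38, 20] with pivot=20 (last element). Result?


Elements <= 20 go left of pivot.
Result: [3, 20, 10, 20, 27, 27, 38, 38], pivot at index 3


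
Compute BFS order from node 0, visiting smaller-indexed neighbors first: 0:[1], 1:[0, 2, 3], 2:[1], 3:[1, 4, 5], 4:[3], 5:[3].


BFS queue: start with [0]
Visit order: [0, 1, 2, 3, 4, 5]


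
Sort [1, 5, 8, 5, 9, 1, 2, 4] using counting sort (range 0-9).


Count array: [0, 2, 1, 0, 1, 2, 0, 0, 1, 1]
Reconstruct: [1, 1, 2, 4, 5, 5, 8, 9]


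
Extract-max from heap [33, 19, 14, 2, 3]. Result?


Max = 33
Replace root with last, heapify down
Resulting heap: [19, 3, 14, 2]


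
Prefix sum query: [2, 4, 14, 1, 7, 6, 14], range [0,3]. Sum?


Prefix sums: [0, 2, 6, 20, 21, 28, 34, 48]
Sum[0..3] = prefix[4] - prefix[0] = 21 - 0 = 21


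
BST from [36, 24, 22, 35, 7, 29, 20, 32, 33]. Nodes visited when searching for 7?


BST root = 36
Search for 7: compare at each node
Path: [36, 24, 22, 7]


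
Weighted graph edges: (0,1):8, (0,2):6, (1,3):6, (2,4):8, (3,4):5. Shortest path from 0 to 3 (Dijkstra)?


Dijkstra from 0:
Distances: {0: 0, 1: 8, 2: 6, 3: 14, 4: 14}
Shortest distance to 3 = 14, path = [0, 1, 3]


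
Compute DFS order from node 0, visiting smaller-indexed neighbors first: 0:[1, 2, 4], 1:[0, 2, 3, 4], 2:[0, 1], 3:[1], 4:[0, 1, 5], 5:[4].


DFS stack-based: start with [0]
Visit order: [0, 1, 2, 3, 4, 5]


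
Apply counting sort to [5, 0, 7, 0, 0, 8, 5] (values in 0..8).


Count array: [3, 0, 0, 0, 0, 2, 0, 1, 1]
Reconstruct: [0, 0, 0, 5, 5, 7, 8]


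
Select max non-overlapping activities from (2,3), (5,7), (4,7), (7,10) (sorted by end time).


Greedy: pick earliest-ending, then skip overlaps.
Selected (3 activities): [(2, 3), (5, 7), (7, 10)]


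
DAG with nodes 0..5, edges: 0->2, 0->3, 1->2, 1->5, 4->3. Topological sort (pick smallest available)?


Kahn's algorithm, process smallest node first
Order: [0, 1, 2, 4, 3, 5]


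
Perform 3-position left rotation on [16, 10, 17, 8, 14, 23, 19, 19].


Left rotate by 3: [8, 14, 23, 19, 19, 16, 10, 17]


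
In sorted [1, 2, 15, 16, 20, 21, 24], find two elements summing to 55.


Two pointers: lo=0, hi=6
No pair sums to 55


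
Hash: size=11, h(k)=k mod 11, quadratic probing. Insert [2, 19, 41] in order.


Insertions: 2->slot 2; 19->slot 8; 41->slot 9
Table: [None, None, 2, None, None, None, None, None, 19, 41, None]


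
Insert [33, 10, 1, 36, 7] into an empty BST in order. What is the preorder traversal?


Root = 33; build tree by BST insertion.
Preorder traversal: [33, 10, 1, 7, 36]


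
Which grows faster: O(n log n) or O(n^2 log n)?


linearithmic grows slower than n^2 log n
O(n log n) is asymptotically smaller; O(n^2 log n) grows faster


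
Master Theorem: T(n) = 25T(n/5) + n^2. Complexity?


a=25, b=5, c=2. log_5(25)=2 = c=2. Case 2: O(n^c log n) = O(n^2 log n)
Complexity: O(n^2 log n)


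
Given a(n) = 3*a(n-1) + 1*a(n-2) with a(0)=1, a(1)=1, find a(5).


Build bottom-up:
...a(3)=13, a(4)=43, a(5)=3*43+1*13=142


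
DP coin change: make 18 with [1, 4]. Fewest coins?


dp[0]=0; dp[i]=1+min(dp[i-c] for c in coins)
...dp[13]=4, dp[14]=5, dp[15]=6, dp[16]=4, dp[17]=5, dp[18]=6
Minimum coins for 18 = 6


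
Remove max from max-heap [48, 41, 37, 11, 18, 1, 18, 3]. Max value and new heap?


Max = 48
Replace root with last, heapify down
Resulting heap: [41, 18, 37, 11, 3, 1, 18]
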